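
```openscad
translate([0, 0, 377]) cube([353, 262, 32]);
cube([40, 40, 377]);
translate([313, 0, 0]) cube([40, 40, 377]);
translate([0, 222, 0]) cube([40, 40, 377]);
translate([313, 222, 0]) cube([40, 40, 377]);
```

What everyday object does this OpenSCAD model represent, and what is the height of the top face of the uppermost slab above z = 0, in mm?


A stool. The seat height is 409 mm.

A 353×262×32 slab at z = 377 on four corner posts — a stool. The seat top is 377 + 32 = 409 mm.


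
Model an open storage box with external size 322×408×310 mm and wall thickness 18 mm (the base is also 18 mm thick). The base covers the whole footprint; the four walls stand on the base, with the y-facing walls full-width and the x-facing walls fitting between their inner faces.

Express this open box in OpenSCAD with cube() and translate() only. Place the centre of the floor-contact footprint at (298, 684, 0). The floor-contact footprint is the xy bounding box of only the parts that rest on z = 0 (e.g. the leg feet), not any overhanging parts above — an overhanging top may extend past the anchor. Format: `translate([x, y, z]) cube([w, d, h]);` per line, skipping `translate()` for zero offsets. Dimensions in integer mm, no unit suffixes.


translate([137, 480, 0]) cube([322, 408, 18]);
translate([137, 480, 18]) cube([322, 18, 292]);
translate([137, 870, 18]) cube([322, 18, 292]);
translate([137, 498, 18]) cube([18, 372, 292]);
translate([441, 498, 18]) cube([18, 372, 292]);


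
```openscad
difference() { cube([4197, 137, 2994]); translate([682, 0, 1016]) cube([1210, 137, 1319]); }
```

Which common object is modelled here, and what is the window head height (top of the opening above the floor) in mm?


A wall with a window opening. The window head height is 2335 mm.

A wall with a rectangular opening subtracted — a window. Sill at z = 1016, opening 1319 mm tall, so the head is at 1016 + 1319 = 2335 mm.


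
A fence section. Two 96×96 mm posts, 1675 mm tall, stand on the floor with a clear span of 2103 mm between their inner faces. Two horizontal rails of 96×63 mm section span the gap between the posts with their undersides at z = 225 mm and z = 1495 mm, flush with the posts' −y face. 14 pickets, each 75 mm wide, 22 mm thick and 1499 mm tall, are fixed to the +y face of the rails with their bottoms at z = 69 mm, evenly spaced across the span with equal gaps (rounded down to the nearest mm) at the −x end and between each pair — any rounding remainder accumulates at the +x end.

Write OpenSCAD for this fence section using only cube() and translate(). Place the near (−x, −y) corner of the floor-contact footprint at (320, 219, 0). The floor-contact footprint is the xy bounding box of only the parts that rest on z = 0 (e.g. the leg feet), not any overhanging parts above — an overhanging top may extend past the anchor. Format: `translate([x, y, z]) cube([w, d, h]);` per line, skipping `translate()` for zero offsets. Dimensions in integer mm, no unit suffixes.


translate([320, 219, 0]) cube([96, 96, 1675]);
translate([2519, 219, 0]) cube([96, 96, 1675]);
translate([416, 219, 225]) cube([2103, 96, 63]);
translate([416, 219, 1495]) cube([2103, 96, 63]);
translate([486, 315, 69]) cube([75, 22, 1499]);
translate([631, 315, 69]) cube([75, 22, 1499]);
translate([776, 315, 69]) cube([75, 22, 1499]);
translate([921, 315, 69]) cube([75, 22, 1499]);
translate([1066, 315, 69]) cube([75, 22, 1499]);
translate([1211, 315, 69]) cube([75, 22, 1499]);
translate([1356, 315, 69]) cube([75, 22, 1499]);
translate([1501, 315, 69]) cube([75, 22, 1499]);
translate([1646, 315, 69]) cube([75, 22, 1499]);
translate([1791, 315, 69]) cube([75, 22, 1499]);
translate([1936, 315, 69]) cube([75, 22, 1499]);
translate([2081, 315, 69]) cube([75, 22, 1499]);
translate([2226, 315, 69]) cube([75, 22, 1499]);
translate([2371, 315, 69]) cube([75, 22, 1499]);


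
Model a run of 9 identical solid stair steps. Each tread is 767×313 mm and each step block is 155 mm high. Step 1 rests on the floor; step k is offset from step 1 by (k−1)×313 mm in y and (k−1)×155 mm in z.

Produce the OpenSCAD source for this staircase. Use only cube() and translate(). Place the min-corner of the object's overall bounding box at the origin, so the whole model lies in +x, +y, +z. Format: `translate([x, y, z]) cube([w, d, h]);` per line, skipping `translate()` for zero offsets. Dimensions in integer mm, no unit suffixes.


cube([767, 313, 155]);
translate([0, 313, 155]) cube([767, 313, 155]);
translate([0, 626, 310]) cube([767, 313, 155]);
translate([0, 939, 465]) cube([767, 313, 155]);
translate([0, 1252, 620]) cube([767, 313, 155]);
translate([0, 1565, 775]) cube([767, 313, 155]);
translate([0, 1878, 930]) cube([767, 313, 155]);
translate([0, 2191, 1085]) cube([767, 313, 155]);
translate([0, 2504, 1240]) cube([767, 313, 155]);


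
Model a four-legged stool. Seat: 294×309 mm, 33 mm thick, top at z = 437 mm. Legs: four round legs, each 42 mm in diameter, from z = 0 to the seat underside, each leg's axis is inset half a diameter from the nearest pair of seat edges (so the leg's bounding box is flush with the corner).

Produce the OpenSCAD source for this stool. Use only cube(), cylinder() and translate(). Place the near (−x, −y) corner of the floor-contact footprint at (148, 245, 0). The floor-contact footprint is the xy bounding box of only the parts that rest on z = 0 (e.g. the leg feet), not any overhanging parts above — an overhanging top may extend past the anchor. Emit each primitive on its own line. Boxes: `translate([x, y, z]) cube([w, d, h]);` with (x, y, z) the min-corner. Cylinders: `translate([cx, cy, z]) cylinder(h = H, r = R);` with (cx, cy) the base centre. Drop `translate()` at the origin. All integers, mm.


translate([148, 245, 404]) cube([294, 309, 33]);
translate([169, 266, 0]) cylinder(h = 404, r = 21);
translate([421, 266, 0]) cylinder(h = 404, r = 21);
translate([169, 533, 0]) cylinder(h = 404, r = 21);
translate([421, 533, 0]) cylinder(h = 404, r = 21);


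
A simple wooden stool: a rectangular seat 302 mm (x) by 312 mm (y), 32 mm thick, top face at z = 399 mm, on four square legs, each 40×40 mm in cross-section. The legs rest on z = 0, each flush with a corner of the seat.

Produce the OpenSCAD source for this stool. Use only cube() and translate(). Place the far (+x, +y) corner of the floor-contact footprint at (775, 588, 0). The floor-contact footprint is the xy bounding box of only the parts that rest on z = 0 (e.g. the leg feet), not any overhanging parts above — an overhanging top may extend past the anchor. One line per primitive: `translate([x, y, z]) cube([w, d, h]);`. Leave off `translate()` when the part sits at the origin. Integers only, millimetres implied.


// leg_h = 399 - 32 = 367
translate([473, 276, 367]) cube([302, 312, 32]);
translate([473, 276, 0]) cube([40, 40, 367]);
translate([735, 276, 0]) cube([40, 40, 367]);
translate([473, 548, 0]) cube([40, 40, 367]);
translate([735, 548, 0]) cube([40, 40, 367]);


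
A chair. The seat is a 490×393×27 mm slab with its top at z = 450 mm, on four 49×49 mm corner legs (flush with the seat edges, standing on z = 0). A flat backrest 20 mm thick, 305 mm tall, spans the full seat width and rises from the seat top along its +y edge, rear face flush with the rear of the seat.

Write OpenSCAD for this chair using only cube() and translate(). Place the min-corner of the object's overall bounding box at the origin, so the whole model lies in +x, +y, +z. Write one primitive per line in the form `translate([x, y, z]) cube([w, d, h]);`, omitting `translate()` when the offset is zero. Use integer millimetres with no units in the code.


// leg_h = 450 - 27 = 423
translate([0, 0, 423]) cube([490, 393, 27]);
cube([49, 49, 423]);
translate([441, 0, 0]) cube([49, 49, 423]);
translate([0, 344, 0]) cube([49, 49, 423]);
translate([441, 344, 0]) cube([49, 49, 423]);
translate([0, 373, 450]) cube([490, 20, 305]);


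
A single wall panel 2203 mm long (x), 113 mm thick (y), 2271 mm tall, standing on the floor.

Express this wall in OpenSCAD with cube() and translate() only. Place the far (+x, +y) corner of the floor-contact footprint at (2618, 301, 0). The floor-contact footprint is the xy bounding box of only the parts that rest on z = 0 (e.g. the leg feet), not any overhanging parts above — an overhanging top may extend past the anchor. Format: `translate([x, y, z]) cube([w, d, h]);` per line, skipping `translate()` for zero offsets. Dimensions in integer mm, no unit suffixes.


translate([415, 188, 0]) cube([2203, 113, 2271]);


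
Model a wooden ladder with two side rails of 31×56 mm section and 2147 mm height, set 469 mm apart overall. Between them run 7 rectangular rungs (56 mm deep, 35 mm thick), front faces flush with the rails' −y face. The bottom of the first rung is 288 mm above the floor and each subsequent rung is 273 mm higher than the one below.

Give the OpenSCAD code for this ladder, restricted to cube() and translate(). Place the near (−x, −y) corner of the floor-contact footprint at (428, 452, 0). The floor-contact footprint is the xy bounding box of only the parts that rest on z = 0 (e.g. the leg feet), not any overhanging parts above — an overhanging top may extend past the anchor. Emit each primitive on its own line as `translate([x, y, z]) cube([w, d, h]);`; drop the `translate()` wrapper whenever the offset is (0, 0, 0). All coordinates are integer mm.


translate([428, 452, 0]) cube([31, 56, 2147]);
translate([866, 452, 0]) cube([31, 56, 2147]);
translate([459, 452, 288]) cube([407, 56, 35]);
translate([459, 452, 561]) cube([407, 56, 35]);
translate([459, 452, 834]) cube([407, 56, 35]);
translate([459, 452, 1107]) cube([407, 56, 35]);
translate([459, 452, 1380]) cube([407, 56, 35]);
translate([459, 452, 1653]) cube([407, 56, 35]);
translate([459, 452, 1926]) cube([407, 56, 35]);


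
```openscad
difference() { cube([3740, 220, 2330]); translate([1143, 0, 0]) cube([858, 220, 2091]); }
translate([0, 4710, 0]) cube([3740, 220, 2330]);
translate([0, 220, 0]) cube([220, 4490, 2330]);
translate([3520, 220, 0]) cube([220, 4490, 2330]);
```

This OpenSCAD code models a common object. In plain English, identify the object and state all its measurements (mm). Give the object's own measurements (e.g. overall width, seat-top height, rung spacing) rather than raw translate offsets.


A single room: four walls, each 2330 mm tall and 220 mm thick, enclosing an outside footprint 3740×4930 mm (x × y), no floor or roof. The front and back walls (−y and +y sides) run the full x-width; the side walls fit between their inner faces. A door opening 858 mm wide and 2091 mm tall is cut through the front wall from the floor up, its −x edge 1143 mm from the wall's −x end.


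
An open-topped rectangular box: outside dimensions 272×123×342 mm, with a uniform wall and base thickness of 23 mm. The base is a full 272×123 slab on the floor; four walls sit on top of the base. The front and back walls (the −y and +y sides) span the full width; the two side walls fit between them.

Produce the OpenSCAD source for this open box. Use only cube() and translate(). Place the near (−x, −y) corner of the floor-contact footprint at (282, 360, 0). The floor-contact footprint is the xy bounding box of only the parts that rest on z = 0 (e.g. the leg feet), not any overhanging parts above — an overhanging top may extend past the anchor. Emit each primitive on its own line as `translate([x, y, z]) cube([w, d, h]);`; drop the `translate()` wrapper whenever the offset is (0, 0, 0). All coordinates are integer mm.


translate([282, 360, 0]) cube([272, 123, 23]);
translate([282, 360, 23]) cube([272, 23, 319]);
translate([282, 460, 23]) cube([272, 23, 319]);
translate([282, 383, 23]) cube([23, 77, 319]);
translate([531, 383, 23]) cube([23, 77, 319]);


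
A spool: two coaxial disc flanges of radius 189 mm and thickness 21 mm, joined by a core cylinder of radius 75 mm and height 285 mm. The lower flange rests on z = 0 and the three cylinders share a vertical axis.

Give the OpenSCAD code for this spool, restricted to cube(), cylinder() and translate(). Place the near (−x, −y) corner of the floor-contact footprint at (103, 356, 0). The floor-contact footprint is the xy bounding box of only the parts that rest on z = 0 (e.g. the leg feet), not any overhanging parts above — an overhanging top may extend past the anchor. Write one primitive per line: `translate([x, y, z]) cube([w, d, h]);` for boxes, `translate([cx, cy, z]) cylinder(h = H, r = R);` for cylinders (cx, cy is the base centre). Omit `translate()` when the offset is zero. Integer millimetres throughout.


translate([292, 545, 0]) cylinder(h = 21, r = 189);
translate([292, 545, 21]) cylinder(h = 285, r = 75);
translate([292, 545, 306]) cylinder(h = 21, r = 189);


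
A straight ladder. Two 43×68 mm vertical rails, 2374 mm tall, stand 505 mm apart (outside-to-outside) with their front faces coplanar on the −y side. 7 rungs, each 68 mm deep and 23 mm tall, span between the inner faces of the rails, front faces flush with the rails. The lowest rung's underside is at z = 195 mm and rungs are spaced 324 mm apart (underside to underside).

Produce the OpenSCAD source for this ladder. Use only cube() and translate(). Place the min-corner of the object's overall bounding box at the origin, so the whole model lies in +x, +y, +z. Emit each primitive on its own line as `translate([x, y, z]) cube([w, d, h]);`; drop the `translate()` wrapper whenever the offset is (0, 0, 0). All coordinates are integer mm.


// rung span = 505 - 2*43 = 419
// rung[k] z = 195 + k*324
cube([43, 68, 2374]);
translate([462, 0, 0]) cube([43, 68, 2374]);
translate([43, 0, 195]) cube([419, 68, 23]);
translate([43, 0, 519]) cube([419, 68, 23]);
translate([43, 0, 843]) cube([419, 68, 23]);
translate([43, 0, 1167]) cube([419, 68, 23]);
translate([43, 0, 1491]) cube([419, 68, 23]);
translate([43, 0, 1815]) cube([419, 68, 23]);
translate([43, 0, 2139]) cube([419, 68, 23]);


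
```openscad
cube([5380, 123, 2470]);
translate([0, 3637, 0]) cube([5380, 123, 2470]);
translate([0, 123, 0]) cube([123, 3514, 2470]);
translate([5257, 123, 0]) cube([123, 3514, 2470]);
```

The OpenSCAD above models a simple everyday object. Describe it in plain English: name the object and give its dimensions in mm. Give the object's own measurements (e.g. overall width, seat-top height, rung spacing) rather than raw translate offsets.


The wall frame of a small rectangular building: four walls, each 2470 mm tall and 123 mm thick, enclosing a footprint 5380 mm (x) by 3760 mm (y) outside-to-outside, with no floor or roof. The front and back walls (the −y and +y sides) span the full width; the two side walls fit between them.


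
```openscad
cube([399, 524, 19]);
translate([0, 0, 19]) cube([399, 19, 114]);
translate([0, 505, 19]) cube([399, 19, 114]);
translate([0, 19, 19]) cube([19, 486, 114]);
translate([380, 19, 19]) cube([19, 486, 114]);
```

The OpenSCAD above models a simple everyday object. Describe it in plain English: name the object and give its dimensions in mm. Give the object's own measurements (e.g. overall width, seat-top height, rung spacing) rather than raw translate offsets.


An open-topped rectangular box: outside dimensions 399×524×133 mm, with a uniform wall and base thickness of 19 mm. The base is a full 399×524 slab on the floor; four walls sit on top of the base. The front and back walls (the −y and +y sides) span the full width; the two side walls fit between them.


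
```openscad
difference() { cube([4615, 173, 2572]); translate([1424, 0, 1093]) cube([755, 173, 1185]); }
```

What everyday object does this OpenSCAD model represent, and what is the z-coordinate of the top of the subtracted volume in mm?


A wall with a window opening. The window head height is 2278 mm.

A wall with a rectangular opening subtracted — a window. Sill at z = 1093, opening 1185 mm tall, so the head is at 1093 + 1185 = 2278 mm.


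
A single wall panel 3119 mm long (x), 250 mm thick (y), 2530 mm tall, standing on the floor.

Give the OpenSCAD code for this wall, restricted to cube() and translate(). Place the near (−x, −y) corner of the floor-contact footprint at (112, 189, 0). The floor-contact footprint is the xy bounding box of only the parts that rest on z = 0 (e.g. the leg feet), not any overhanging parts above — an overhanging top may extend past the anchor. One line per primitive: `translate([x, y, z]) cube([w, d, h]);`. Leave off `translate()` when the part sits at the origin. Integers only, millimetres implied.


translate([112, 189, 0]) cube([3119, 250, 2530]);


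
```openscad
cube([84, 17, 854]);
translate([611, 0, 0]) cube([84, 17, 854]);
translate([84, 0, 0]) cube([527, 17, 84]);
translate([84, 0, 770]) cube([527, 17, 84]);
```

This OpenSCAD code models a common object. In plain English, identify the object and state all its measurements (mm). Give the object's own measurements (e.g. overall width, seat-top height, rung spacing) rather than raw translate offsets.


A rectangular picture frame lying in the x–z plane (depth along y). The opening is 527 mm wide (x) by 686 mm tall (z), surrounded by a border 84 mm wide on all four sides. The frame is 17 mm deep and is made of two full-height vertical stiles with two horizontal rails fitted between them.


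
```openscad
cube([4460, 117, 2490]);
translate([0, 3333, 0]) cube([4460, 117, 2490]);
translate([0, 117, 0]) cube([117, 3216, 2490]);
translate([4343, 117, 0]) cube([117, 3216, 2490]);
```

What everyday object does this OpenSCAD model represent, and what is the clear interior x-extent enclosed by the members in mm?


A house (or room) frame. The interior width is 4226 mm.

Four 2490 mm walls enclosing a rectangle with no floor or roof — a room or house frame. Outside width is 4460 mm and wall thickness is 117 mm, so the interior width is 4460 − 2 × 117 = 4226 mm.


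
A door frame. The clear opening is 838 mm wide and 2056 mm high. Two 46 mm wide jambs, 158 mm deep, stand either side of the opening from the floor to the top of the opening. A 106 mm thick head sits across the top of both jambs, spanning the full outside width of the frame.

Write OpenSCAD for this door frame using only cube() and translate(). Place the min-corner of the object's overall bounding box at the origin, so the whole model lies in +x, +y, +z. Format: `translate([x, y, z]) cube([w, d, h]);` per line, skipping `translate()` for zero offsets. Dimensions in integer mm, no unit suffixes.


cube([46, 158, 2056]);
translate([884, 0, 0]) cube([46, 158, 2056]);
translate([0, 0, 2056]) cube([930, 158, 106]);


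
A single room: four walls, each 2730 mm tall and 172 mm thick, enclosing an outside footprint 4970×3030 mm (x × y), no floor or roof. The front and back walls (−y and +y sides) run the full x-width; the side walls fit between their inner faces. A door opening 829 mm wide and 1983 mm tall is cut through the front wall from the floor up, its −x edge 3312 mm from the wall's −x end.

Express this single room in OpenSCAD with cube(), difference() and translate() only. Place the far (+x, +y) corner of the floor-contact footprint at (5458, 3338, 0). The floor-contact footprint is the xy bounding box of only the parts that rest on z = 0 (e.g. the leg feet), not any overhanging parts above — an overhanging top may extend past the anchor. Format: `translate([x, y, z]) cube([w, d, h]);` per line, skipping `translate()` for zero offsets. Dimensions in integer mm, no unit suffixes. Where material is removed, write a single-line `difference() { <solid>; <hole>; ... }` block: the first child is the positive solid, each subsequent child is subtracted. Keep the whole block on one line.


difference() { translate([488, 308, 0]) cube([4970, 172, 2730]); translate([3800, 308, 0]) cube([829, 172, 1983]); }
translate([488, 3166, 0]) cube([4970, 172, 2730]);
translate([488, 480, 0]) cube([172, 2686, 2730]);
translate([5286, 480, 0]) cube([172, 2686, 2730]);


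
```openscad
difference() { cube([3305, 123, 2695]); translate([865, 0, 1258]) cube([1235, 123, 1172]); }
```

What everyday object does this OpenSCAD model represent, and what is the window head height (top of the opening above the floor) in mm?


A wall with a window opening. The window head height is 2430 mm.

A wall with a rectangular opening subtracted — a window. Sill at z = 1258, opening 1172 mm tall, so the head is at 1258 + 1172 = 2430 mm.


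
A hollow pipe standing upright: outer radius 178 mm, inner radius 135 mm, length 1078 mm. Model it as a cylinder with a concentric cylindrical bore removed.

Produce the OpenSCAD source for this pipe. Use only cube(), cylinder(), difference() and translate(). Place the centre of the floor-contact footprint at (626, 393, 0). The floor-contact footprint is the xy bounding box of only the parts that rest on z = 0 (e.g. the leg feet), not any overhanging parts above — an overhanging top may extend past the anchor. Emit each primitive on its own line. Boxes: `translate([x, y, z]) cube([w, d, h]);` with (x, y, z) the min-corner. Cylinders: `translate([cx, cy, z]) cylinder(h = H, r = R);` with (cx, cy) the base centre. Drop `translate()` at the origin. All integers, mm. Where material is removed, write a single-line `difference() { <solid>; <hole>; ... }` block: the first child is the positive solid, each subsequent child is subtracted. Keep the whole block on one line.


difference() { translate([626, 393, 0]) cylinder(h = 1078, r = 178); translate([626, 393, 0]) cylinder(h = 1078, r = 135); }


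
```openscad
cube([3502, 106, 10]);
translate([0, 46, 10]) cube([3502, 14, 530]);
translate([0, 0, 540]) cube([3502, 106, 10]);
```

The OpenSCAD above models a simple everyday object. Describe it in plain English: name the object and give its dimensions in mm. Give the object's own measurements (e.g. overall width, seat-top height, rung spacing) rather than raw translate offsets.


An I-beam lying along x, 3502 mm long. Overall section height 550 mm. Two flanges 106 mm wide (y) and 10 mm thick, one on the floor and one at the top; a web 14 mm thick runs between them, centred on the flange width.


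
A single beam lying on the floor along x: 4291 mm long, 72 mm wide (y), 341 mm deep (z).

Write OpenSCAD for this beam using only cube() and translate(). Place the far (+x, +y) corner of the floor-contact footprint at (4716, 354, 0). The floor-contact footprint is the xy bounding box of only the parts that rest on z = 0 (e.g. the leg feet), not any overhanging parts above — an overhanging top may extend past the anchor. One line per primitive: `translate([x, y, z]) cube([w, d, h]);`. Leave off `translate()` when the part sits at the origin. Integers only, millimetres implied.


translate([425, 282, 0]) cube([4291, 72, 341]);


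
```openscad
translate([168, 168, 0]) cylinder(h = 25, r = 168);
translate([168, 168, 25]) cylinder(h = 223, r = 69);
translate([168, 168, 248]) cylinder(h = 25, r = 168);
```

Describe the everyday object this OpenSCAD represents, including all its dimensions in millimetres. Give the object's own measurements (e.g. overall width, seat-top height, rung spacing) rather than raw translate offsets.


A spool: two coaxial disc flanges of radius 168 mm and thickness 25 mm, joined by a core cylinder of radius 69 mm and height 223 mm. The lower flange rests on z = 0 and the three cylinders share a vertical axis.


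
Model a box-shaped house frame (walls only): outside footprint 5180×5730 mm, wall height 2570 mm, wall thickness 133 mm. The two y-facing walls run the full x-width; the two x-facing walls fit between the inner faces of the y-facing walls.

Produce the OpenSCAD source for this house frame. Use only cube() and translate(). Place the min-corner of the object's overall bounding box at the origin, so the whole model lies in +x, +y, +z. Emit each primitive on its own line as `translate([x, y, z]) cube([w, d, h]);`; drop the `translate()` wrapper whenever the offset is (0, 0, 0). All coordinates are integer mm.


cube([5180, 133, 2570]);
translate([0, 5597, 0]) cube([5180, 133, 2570]);
translate([0, 133, 0]) cube([133, 5464, 2570]);
translate([5047, 133, 0]) cube([133, 5464, 2570]);


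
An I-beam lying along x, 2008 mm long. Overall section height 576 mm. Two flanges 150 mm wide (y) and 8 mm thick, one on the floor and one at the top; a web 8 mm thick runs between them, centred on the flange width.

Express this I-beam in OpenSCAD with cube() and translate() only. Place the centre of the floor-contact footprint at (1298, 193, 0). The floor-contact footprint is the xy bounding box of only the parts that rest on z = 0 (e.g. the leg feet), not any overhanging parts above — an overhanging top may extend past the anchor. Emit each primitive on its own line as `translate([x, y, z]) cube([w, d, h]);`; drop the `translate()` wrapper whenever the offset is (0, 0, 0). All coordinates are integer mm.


translate([294, 118, 0]) cube([2008, 150, 8]);
translate([294, 189, 8]) cube([2008, 8, 560]);
translate([294, 118, 568]) cube([2008, 150, 8]);


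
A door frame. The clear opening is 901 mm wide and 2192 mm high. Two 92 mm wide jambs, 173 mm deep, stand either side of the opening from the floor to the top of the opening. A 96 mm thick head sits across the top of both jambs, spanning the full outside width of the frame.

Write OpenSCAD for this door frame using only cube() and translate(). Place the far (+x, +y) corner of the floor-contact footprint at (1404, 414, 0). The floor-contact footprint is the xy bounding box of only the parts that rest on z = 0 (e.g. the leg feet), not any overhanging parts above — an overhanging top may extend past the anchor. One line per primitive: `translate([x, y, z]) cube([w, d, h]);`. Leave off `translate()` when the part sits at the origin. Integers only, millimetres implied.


translate([319, 241, 0]) cube([92, 173, 2192]);
translate([1312, 241, 0]) cube([92, 173, 2192]);
translate([319, 241, 2192]) cube([1085, 173, 96]);


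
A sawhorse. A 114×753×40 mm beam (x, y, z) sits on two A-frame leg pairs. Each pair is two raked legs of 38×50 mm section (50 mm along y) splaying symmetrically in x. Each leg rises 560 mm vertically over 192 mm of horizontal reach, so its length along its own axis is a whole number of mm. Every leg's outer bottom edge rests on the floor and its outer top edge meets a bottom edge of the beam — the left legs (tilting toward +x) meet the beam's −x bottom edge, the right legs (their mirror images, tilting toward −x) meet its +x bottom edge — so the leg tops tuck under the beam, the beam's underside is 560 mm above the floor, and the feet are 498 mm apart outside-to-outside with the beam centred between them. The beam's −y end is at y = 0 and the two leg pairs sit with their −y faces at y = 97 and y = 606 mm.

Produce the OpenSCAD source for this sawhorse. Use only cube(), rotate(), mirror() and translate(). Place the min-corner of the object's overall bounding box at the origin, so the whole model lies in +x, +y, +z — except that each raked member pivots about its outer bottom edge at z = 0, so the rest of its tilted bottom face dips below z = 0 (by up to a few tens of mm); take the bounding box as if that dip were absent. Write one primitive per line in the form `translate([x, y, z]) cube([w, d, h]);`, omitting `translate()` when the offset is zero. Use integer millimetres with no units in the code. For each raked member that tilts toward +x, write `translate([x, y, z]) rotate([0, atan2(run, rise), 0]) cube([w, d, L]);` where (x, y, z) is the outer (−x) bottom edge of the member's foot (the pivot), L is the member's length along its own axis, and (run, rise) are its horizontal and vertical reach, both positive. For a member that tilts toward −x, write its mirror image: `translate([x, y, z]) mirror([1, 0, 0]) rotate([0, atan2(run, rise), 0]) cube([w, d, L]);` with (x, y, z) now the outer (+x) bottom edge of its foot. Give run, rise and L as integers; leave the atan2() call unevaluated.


translate([192, 0, 560]) cube([114, 753, 40]);
translate([0, 97, 0]) rotate([0, atan2(192, 560), 0]) cube([38, 50, 592]);
translate([498, 97, 0]) mirror([1, 0, 0]) rotate([0, atan2(192, 560), 0]) cube([38, 50, 592]);
translate([0, 606, 0]) rotate([0, atan2(192, 560), 0]) cube([38, 50, 592]);
translate([498, 606, 0]) mirror([1, 0, 0]) rotate([0, atan2(192, 560), 0]) cube([38, 50, 592]);


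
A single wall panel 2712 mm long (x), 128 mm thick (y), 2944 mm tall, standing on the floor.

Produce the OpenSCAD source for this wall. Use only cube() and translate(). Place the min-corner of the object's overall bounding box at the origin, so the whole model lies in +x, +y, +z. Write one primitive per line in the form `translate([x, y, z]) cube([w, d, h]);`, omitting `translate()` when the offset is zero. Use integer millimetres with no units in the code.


cube([2712, 128, 2944]);


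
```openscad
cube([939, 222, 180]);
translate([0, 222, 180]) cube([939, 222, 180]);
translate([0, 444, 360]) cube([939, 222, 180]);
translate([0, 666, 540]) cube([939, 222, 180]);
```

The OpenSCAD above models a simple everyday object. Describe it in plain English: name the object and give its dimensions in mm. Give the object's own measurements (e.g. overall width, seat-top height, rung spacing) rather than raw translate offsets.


A straight staircase of 4 solid steps. Each step is 939 mm wide (x), 222 mm deep (y, the going) and 180 mm tall (the rise). The first step rests on the floor; each subsequent step sits one going further in +y and one rise higher in +z, directly behind and above the previous step with no overlap.


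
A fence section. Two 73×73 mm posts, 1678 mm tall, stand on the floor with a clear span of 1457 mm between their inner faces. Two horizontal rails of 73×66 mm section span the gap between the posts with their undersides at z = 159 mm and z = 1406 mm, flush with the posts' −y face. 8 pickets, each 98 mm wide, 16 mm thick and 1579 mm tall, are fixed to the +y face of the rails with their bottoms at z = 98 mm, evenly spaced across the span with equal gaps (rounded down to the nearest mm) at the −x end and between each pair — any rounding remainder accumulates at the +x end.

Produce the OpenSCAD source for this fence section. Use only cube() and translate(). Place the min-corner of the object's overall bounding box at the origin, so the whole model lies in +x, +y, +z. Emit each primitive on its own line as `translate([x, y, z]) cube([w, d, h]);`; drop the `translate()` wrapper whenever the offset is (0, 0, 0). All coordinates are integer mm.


cube([73, 73, 1678]);
translate([1530, 0, 0]) cube([73, 73, 1678]);
translate([73, 0, 159]) cube([1457, 73, 66]);
translate([73, 0, 1406]) cube([1457, 73, 66]);
translate([147, 73, 98]) cube([98, 16, 1579]);
translate([319, 73, 98]) cube([98, 16, 1579]);
translate([491, 73, 98]) cube([98, 16, 1579]);
translate([663, 73, 98]) cube([98, 16, 1579]);
translate([835, 73, 98]) cube([98, 16, 1579]);
translate([1007, 73, 98]) cube([98, 16, 1579]);
translate([1179, 73, 98]) cube([98, 16, 1579]);
translate([1351, 73, 98]) cube([98, 16, 1579]);


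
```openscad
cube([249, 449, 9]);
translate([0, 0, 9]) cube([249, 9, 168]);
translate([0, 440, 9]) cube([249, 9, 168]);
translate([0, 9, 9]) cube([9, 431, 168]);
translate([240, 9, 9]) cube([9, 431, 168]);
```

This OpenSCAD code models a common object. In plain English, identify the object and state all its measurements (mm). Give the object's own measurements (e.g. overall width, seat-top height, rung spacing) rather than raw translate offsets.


An open-topped rectangular box: outside dimensions 249×449×177 mm, with a uniform wall and base thickness of 9 mm. The base is a full 249×449 slab on the floor; four walls sit on top of the base. The front and back walls (the −y and +y sides) span the full width; the two side walls fit between them.


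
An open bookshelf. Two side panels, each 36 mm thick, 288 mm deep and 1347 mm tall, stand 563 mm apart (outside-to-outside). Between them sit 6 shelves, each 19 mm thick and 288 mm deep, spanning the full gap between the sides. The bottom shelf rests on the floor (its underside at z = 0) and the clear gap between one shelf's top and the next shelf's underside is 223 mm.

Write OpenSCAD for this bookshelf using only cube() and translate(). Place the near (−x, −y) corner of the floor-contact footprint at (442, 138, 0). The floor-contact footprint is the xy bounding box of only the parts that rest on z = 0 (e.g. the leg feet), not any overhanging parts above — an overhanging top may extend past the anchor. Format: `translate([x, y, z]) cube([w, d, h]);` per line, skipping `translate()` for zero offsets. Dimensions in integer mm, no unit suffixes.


translate([442, 138, 0]) cube([36, 288, 1347]);
translate([969, 138, 0]) cube([36, 288, 1347]);
translate([478, 138, 0]) cube([491, 288, 19]);
translate([478, 138, 242]) cube([491, 288, 19]);
translate([478, 138, 484]) cube([491, 288, 19]);
translate([478, 138, 726]) cube([491, 288, 19]);
translate([478, 138, 968]) cube([491, 288, 19]);
translate([478, 138, 1210]) cube([491, 288, 19]);


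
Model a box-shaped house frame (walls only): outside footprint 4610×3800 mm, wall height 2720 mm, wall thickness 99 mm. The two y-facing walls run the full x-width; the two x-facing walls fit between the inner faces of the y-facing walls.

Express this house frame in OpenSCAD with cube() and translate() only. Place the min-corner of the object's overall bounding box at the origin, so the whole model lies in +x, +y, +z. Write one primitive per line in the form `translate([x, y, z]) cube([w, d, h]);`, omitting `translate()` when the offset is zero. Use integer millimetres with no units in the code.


cube([4610, 99, 2720]);
translate([0, 3701, 0]) cube([4610, 99, 2720]);
translate([0, 99, 0]) cube([99, 3602, 2720]);
translate([4511, 99, 0]) cube([99, 3602, 2720]);


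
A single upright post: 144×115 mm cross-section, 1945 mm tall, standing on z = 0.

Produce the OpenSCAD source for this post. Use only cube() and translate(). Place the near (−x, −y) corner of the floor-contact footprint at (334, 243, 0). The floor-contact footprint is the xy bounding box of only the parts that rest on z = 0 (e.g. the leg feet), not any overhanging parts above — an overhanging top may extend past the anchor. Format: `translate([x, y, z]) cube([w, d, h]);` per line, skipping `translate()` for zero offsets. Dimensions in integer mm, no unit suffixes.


translate([334, 243, 0]) cube([144, 115, 1945]);


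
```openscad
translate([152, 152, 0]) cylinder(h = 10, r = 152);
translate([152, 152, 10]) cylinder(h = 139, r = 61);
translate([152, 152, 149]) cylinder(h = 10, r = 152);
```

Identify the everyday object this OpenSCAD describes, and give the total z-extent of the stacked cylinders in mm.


A spool. The overall height is 159 mm.

Three coaxial cylinders, large–small–large — a spool. Two 10 mm flanges and a 139 mm core give 10 + 139 + 10 = 159 mm.


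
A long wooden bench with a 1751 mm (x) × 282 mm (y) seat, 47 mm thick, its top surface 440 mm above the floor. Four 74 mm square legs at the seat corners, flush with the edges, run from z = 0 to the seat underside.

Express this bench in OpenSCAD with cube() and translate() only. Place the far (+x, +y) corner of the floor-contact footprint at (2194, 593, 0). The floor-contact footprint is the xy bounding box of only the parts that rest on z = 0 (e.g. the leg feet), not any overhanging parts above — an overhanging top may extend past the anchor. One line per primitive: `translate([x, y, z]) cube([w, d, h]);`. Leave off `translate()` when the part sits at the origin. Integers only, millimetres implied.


translate([443, 311, 393]) cube([1751, 282, 47]);
translate([443, 311, 0]) cube([74, 74, 393]);
translate([443, 519, 0]) cube([74, 74, 393]);
translate([2120, 311, 0]) cube([74, 74, 393]);
translate([2120, 519, 0]) cube([74, 74, 393]);


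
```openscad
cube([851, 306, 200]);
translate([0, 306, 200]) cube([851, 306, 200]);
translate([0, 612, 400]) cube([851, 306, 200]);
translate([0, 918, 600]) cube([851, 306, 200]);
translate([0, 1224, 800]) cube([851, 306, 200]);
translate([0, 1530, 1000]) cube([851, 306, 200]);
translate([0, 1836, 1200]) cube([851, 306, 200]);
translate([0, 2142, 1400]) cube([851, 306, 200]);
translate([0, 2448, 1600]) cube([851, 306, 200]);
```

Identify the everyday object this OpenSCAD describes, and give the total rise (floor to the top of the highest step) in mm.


A staircase. The total rise is 1800 mm.

9 identical blocks, each offset up and back from the previous — a staircase. Each step is 200 mm tall and there are 9 of them, so the total rise is 9 × 200 = 1800 mm.


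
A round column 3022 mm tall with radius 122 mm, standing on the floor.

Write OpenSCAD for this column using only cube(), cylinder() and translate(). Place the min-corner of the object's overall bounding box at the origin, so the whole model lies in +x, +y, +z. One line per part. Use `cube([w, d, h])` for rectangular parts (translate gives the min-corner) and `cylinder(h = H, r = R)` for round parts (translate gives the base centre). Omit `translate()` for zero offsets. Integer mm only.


translate([122, 122, 0]) cylinder(h = 3022, r = 122);


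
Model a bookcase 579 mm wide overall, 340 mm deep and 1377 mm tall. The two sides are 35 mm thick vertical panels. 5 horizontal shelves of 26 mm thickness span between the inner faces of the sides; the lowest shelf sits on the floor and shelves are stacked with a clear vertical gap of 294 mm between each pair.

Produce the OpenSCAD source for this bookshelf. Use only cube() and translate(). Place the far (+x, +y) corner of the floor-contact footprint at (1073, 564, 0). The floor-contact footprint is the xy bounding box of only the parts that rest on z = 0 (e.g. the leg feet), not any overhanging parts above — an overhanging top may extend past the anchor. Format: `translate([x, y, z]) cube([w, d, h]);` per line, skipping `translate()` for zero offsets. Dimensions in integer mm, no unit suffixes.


translate([494, 224, 0]) cube([35, 340, 1377]);
translate([1038, 224, 0]) cube([35, 340, 1377]);
translate([529, 224, 0]) cube([509, 340, 26]);
translate([529, 224, 320]) cube([509, 340, 26]);
translate([529, 224, 640]) cube([509, 340, 26]);
translate([529, 224, 960]) cube([509, 340, 26]);
translate([529, 224, 1280]) cube([509, 340, 26]);


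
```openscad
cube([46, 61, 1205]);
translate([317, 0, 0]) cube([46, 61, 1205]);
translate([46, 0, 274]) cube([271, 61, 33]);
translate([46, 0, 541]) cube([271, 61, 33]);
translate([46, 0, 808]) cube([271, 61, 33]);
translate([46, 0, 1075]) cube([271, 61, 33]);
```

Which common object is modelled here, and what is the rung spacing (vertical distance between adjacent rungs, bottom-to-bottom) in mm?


A ladder. The rung spacing is 267 mm.

Two tall 46×61 posts with 4 short bars between them — a ladder. Adjacent rungs sit at z = 274 and z = 541, so the spacing is 541 − 274 = 267 mm.


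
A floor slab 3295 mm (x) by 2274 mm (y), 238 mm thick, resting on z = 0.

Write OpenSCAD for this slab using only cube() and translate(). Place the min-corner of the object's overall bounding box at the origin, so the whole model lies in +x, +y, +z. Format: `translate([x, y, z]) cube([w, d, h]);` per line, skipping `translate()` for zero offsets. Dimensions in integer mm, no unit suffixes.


cube([3295, 2274, 238]);


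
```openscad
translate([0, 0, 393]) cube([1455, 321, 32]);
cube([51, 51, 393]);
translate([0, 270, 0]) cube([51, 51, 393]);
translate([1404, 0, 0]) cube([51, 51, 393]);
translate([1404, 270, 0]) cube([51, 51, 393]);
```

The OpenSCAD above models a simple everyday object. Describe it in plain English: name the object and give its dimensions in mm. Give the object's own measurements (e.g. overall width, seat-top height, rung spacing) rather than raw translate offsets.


A bench: a 1455×321 mm seat slab, 32 mm thick, top at z = 425 mm, on four 51×51 mm square legs flush with the seat corners and standing on z = 0.


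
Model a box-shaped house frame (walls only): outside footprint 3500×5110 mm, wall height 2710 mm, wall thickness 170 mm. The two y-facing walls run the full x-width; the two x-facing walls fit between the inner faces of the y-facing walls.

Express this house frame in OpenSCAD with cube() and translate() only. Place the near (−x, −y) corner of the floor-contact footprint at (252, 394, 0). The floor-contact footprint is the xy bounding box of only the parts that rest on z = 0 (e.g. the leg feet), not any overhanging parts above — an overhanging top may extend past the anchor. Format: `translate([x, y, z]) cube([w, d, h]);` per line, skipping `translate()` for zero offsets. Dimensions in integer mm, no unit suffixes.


translate([252, 394, 0]) cube([3500, 170, 2710]);
translate([252, 5334, 0]) cube([3500, 170, 2710]);
translate([252, 564, 0]) cube([170, 4770, 2710]);
translate([3582, 564, 0]) cube([170, 4770, 2710]);
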